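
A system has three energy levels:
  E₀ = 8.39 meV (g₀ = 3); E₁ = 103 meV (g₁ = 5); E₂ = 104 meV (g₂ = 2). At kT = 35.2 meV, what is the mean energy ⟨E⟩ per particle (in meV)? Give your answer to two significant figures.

Eᵢ/kT = 0.2384, 2.926, 2.955.
Z = Σ gᵢe^(−Eᵢ/kT) = 3·e^(−0.2384) + 5·e^(−2.926) + 2·e^(−2.955) = 2.364 + 0.2681 + 0.1042 = 2.736.
⟨E⟩ = Σ Eᵢ gᵢe^(−Eᵢ/kT) / Z = (8.39·2.364 + 103·0.2681 + 104·0.1042) / 2.736 = 21 meV.

21 meV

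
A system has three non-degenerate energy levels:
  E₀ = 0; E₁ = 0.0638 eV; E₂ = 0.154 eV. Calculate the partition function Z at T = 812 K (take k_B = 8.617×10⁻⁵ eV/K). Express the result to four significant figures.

Z = 1.512

k_BT = 8.617×10⁻⁵ × 812 K = 0.0699700 eV.
Eᵢ/kT = 0, 0.911819, 2.20094.
Z = Σ e^(−Eᵢ/kT) = e^(−0) + e^(−0.911819) + e^(−2.20094) = 1.00000 + 0.401793 + 0.110699 = 1.51249.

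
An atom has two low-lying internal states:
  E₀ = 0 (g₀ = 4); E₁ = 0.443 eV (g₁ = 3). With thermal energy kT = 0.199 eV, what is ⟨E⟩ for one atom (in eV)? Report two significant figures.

0.033 eV

Eᵢ/kT = 0, 2.226.
Z = Σ gᵢe^(−Eᵢ/kT) = 4·e^(−0) + 3·e^(−2.226) = 4.000 + 0.3239 = 4.324.
⟨E⟩ = Σ Eᵢ gᵢe^(−Eᵢ/kT) / Z = (0·4.000 + 0.443·0.3239) / 4.324 = 0.033 eV.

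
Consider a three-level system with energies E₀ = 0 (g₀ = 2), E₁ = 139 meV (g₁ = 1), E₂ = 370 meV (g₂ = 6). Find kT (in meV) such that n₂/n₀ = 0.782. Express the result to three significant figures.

275 meV

n₂/n₀ = (g₂/g₀) exp[−(E₂−E₀)/kT] = 0.782.
⇒ (E₂−E₀)/kT = ln((6/2)/0.782) = ln(3.8363) = 1.3445.
kT = 370 meV / 1.3445 = 275 meV.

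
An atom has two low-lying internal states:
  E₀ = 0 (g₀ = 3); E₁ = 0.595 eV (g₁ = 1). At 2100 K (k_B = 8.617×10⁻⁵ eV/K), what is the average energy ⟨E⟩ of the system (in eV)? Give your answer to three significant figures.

k_BT = 8.617×10⁻⁵ × 2100 K = 0.18096 eV.
Eᵢ/kT = 0, 3.2880.
Z = Σ gᵢe^(−Eᵢ/kT) = 3·e^(−0) + 1·e^(−3.2880) = 3.0000 + 0.037328 = 3.0373.
⟨E⟩ = Σ Eᵢ gᵢe^(−Eᵢ/kT) / Z = (0·3.0000 + 0.595·0.037328) / 3.0373 = 0.00731 eV.

0.00731 eV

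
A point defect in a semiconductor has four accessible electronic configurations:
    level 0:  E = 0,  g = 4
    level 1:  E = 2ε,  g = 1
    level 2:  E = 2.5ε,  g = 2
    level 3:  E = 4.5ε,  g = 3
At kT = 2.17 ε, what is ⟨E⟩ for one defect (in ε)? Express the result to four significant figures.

0.7532 ε

Eᵢ/kT = 0, 0.921659, 1.15207, 2.07373.
Z = Σ gᵢe^(−Eᵢ/kT) = 4·e^(−0) + 1·e^(−0.921659) + 2·e^(−1.15207) + 3·e^(−2.07373) = 4.00000 + 0.397858 + 0.631964 + 0.377148 = 5.40697.
⟨E⟩ = Σ Eᵢ gᵢe^(−Eᵢ/kT) / Z = (0·4.00000 + 2·0.397858 + 2.5·0.631964 + 4.5·0.377148) / 5.40697 = 0.7532 ε.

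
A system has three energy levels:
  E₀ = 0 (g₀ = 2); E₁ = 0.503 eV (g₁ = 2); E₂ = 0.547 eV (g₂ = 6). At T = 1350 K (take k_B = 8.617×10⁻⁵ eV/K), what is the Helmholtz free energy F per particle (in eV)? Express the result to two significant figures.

k_BT = 8.617×10⁻⁵ × 1350 K = 0.1163 eV.
Eᵢ/kT = 0, 4.325, 4.703.
Z = Σ gᵢe^(−Eᵢ/kT) = 2·e^(−0) + 2·e^(−4.325) + 6·e^(−4.703) = 2.000 + 0.02647 + 0.05441 = 2.081.
F = −kT ln Z = −0.1163 × ln(2.081) = −0.1163 × 0.7328 = -0.085 eV.

-0.085 eV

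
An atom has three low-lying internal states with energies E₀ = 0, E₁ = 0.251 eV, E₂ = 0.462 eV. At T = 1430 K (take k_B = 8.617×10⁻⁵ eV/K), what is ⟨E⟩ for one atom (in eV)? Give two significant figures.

0.038 eV

k_BT = 8.617×10⁻⁵ × 1430 K = 0.1232 eV.
Eᵢ/kT = 0, 2.037, 3.750.
Z = Σ e^(−Eᵢ/kT) = e^(−0) + e^(−2.037) + e^(−3.750) = 1.000 + 0.1304 + 0.02352 = 1.154.
⟨E⟩ = Σ Eᵢ e^(−Eᵢ/kT) / Z = (0·1.000 + 0.251·0.1304 + 0.462·0.02352) / 1.154 = 0.038 eV.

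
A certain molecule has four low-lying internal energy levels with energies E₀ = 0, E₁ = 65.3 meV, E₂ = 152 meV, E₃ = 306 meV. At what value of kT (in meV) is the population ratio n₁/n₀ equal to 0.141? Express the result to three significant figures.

n₁/n₀ = exp[−(E₁−E₀)/kT] = 0.141.
⇒ (E₁−E₀)/kT = ln(1/0.141) = ln(7.0922) = 1.9590.
kT = 65.3 meV / 1.9590 = 33.3 meV.

33.3 meV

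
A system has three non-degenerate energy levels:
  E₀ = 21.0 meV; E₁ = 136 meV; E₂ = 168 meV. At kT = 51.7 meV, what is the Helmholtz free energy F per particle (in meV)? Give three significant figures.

Eᵢ/kT = 0.40619, 2.6306, 3.2495.
Z = Σ e^(−Eᵢ/kT) = e^(−0.40619) + e^(−2.6306) + e^(−3.2495) = 0.66618 + 0.072035 + 0.038794 = 0.77701.
F = −kT ln Z = −51.7 × ln(0.77701) = −51.7 × -0.25230 = 13.0 meV.

13.0 meV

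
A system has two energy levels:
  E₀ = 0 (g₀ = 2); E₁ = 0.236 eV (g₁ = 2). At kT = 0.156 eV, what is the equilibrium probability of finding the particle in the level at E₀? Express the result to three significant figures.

Eᵢ/kT = 0, 1.5128.
Z = Σ gᵢe^(−Eᵢ/kT) = 2·e^(−0) + 2·e^(−1.5128) = 2.0000 + 0.44058 = 2.4406.
P₀ = g₀ e^(−E₀/kT) / Z = 2.0000/2.4406 = 0.819.

0.819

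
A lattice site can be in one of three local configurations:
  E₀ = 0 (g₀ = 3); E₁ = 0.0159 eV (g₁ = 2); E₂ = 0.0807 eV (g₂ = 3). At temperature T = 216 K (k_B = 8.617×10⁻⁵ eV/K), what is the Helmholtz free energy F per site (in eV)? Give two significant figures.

k_BT = 8.617×10⁻⁵ × 216 K = 0.01861 eV.
Eᵢ/kT = 0, 0.8544, 4.336.
Z = Σ gᵢe^(−Eᵢ/kT) = 3·e^(−0) + 2·e^(−0.8544) + 3·e^(−4.336) = 3.000 + 0.8511 + 0.03927 = 3.890.
F = −kT ln Z = −0.01861 × ln(3.890) = −0.01861 × 1.358 = -0.025 eV.

-0.025 eV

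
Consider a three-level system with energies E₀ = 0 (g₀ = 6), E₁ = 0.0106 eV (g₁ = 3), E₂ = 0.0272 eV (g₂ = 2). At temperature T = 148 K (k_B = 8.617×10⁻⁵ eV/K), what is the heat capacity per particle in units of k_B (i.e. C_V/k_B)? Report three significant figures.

k_BT = 8.617×10⁻⁵ × 148 K = 0.012753 eV.
Eᵢ/kT = 0, 0.83118, 2.1328.
Z = Σ gᵢe^(−Eᵢ/kT) = 6·e^(−0) + 3·e^(−0.83118) + 2·e^(−2.1328) = 6.0000 + 1.3066 + 0.23701 = 7.5436.
⟨E⟩ = 0.0026906 eV, ⟨E²⟩ = 0.000042706 eV².
C_V/k_B = (⟨E²⟩ − ⟨E⟩²)/(kT)² = (0.000042706 − 0.0000072393)/0.00016264 = 0.218.

0.218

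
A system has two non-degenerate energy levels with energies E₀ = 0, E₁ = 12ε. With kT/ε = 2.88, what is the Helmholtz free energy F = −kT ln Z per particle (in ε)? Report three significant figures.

Eᵢ/kT = 0, 4.1667.
Z = Σ e^(−Eᵢ/kT) = e^(−0) + e^(−4.1667) = 1.0000 + 0.015503 = 1.0155.
F = −kT ln Z = −2.88 × ln(1.0155) = −2.88 × 0.015381 = -0.0443 ε.

-0.0443 ε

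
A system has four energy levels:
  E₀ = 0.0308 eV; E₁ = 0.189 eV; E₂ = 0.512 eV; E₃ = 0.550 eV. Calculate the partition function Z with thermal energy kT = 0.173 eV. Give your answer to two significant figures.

Z = 1.3

Eᵢ/kT = 0.1780, 1.092, 2.960, 3.179.
Z = Σ e^(−Eᵢ/kT) = e^(−0.1780) + e^(−1.092) + e^(−2.960) + e^(−3.179) = 0.8369 + 0.3355 + 0.05182 + 0.04163 = 1.266.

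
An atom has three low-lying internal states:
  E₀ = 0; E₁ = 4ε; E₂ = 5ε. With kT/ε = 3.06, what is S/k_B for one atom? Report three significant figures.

Eᵢ/kT = 0, 1.3072, 1.6340.
Z = Σ e^(−Eᵢ/kT) = e^(−0) + e^(−1.3072) + e^(−1.6340) = 1.0000 + 0.27058 + 0.19515 = 1.4657.
⟨E⟩ = Σ EᵢPᵢ = 1.4042 ε.
S/k_B = ln Z + ⟨E⟩/kT = ln(1.4657) + 1.4042/3.06 = 0.38233 + 0.45889 = 0.841.

0.841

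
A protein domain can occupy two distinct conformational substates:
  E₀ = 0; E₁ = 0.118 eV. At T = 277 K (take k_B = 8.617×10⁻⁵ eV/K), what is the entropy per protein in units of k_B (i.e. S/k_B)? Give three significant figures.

k_BT = 8.617×10⁻⁵ × 277 K = 0.023869 eV.
Eᵢ/kT = 0, 4.9437.
Z = Σ e^(−Eᵢ/kT) = e^(−0) + e^(−4.9437) = 1.0000 + 0.0071282 = 1.0071.
⟨E⟩ = Σ EᵢPᵢ = 0.00083520 eV.
S/k_B = ln Z + ⟨E⟩/kT = ln(1.0071) + 0.00083520/0.023869 = 0.0070749 + 0.034991 = 0.0421.

0.0421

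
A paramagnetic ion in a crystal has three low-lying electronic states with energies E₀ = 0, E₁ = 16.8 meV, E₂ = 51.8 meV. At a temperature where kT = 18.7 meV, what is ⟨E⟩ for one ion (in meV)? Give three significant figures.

6.86 meV

Eᵢ/kT = 0, 0.89840, 2.7701.
Z = Σ e^(−Eᵢ/kT) = e^(−0) + e^(−0.89840) + e^(−2.7701) = 1.0000 + 0.40722 + 0.062656 = 1.4699.
⟨E⟩ = Σ Eᵢ e^(−Eᵢ/kT) / Z = (0·1.0000 + 16.8·0.40722 + 51.8·0.062656) / 1.4699 = 6.86 meV.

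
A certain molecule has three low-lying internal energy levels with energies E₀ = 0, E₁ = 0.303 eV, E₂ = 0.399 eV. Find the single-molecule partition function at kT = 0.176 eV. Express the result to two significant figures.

Eᵢ/kT = 0, 1.722, 2.267.
Z = Σ e^(−Eᵢ/kT) = e^(−0) + e^(−1.722) + e^(−2.267) = 1.000 + 0.1787 + 0.1036 = 1.282.

Z = 1.3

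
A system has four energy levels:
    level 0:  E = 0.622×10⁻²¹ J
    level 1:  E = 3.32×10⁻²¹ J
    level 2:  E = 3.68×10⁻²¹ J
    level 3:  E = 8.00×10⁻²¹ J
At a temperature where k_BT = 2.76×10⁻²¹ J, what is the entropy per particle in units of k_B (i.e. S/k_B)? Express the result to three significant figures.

Eᵢ/kT = 0.22536, 1.2029, 1.3333, 2.8986.
Z = Σ e^(−Eᵢ/kT) = e^(−0.22536) + e^(−1.2029) + e^(−1.3333) + e^(−2.8986) = 0.79823 + 0.30032 + 0.26361 + 0.055100 = 1.4173.
⟨E⟩ = Σ EᵢPᵢ = 2.0493 ×10⁻²¹ J.
S/k_B = ln Z + ⟨E⟩/kT = ln(1.4173) + 2.0493/2.76 = 0.34875 + 0.74250 = 1.09.

1.09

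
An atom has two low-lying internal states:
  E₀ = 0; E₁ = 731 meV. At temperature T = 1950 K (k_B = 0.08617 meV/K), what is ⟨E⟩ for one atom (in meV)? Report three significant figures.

k_BT = 0.08617 × 1950 K = 168.03 meV.
Eᵢ/kT = 0, 4.3504.
Z = Σ e^(−Eᵢ/kT) = e^(−0) + e^(−4.3504) = 1.0000 + 0.012902 = 1.0129.
⟨E⟩ = Σ Eᵢ e^(−Eᵢ/kT) / Z = (0·1.0000 + 731·0.012902) / 1.0129 = 9.31 meV.

9.31 meV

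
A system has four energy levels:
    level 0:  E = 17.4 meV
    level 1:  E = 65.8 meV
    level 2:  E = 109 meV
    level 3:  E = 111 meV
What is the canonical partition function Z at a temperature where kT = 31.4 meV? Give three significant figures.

Z = 0.758

Eᵢ/kT = 0.55414, 2.0955, 3.4713, 3.5350.
Z = Σ e^(−Eᵢ/kT) = e^(−0.55414) + e^(−2.0955) + e^(−3.4713) + e^(−3.5350) = 0.57457 + 0.12301 + 0.031077 + 0.029159 = 0.75782.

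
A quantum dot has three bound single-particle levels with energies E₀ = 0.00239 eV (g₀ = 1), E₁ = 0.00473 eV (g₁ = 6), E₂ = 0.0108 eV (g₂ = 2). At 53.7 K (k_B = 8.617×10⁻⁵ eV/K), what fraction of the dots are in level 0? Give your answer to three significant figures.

0.202

k_BT = 8.617×10⁻⁵ × 53.7 K = 0.0046273 eV.
Eᵢ/kT = 0.51650, 1.0222, 2.3340.
Z = Σ gᵢe^(−Eᵢ/kT) = 1·e^(−0.51650) + 6·e^(−1.0222) + 2·e^(−2.3340) = 0.59661 + 2.1588 + 0.19381 = 2.9492.
P₀ = g₀ e^(−E₀/kT) / Z = 0.59661/2.9492 = 0.202.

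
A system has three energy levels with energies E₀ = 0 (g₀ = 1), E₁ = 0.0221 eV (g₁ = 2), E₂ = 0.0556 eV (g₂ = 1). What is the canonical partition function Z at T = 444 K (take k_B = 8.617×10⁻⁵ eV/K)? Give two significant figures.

k_BT = 8.617×10⁻⁵ × 444 K = 0.03826 eV.
Eᵢ/kT = 0, 0.5776, 1.453.
Z = Σ gᵢe^(−Eᵢ/kT) = 1·e^(−0) + 2·e^(−0.5776) + 1·e^(−1.453) = 1.000 + 1.122 + 0.2339 = 2.356.

Z = 2.4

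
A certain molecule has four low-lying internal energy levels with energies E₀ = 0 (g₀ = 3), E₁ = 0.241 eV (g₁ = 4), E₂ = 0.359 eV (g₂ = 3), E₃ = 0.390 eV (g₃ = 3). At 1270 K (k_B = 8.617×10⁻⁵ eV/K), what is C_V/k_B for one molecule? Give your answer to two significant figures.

1.0

k_BT = 8.617×10⁻⁵ × 1270 K = 0.1094 eV.
Eᵢ/kT = 0, 2.203, 3.282, 3.565.
Z = Σ gᵢe^(−Eᵢ/kT) = 3·e^(−0) + 4·e^(−2.203) + 3·e^(−3.282) + 3·e^(−3.565) = 3.000 + 0.4419 + 0.1127 + 0.08489 = 3.639.
⟨E⟩ = 0.04948 eV, ⟨E²⟩ = 0.01459 eV².
C_V/k_B = (⟨E²⟩ − ⟨E⟩²)/(kT)² = (0.01459 − 0.002448)/0.01197 = 1.0.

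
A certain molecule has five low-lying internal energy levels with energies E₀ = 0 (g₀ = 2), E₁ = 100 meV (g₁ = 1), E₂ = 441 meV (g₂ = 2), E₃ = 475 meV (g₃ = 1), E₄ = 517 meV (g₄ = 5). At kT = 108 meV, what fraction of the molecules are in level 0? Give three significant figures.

0.805

Eᵢ/kT = 0, 0.92593, 4.0833, 4.3981, 4.7870.
Z = Σ gᵢe^(−Eᵢ/kT) = 2·e^(−0) + 1·e^(−0.92593) + 2·e^(−4.0833) + 1·e^(−4.3981) + 5·e^(−4.7870) = 2.0000 + 0.39616 + 0.033704 + 0.012301 + 0.041687 = 2.4839.
P₀ = g₀ e^(−E₀/kT) / Z = 2.0000/2.4839 = 0.805.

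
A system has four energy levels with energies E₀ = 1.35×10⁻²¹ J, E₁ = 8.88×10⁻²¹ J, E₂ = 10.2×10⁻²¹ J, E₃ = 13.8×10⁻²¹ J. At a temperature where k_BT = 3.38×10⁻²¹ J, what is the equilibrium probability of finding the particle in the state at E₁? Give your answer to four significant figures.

Eᵢ/kT = 0.399408, 2.62722, 3.01775, 4.08284.
Z = Σ e^(−Eᵢ/kT) = e^(−0.399408) + e^(−2.62722) + e^(−3.01775) + e^(−4.08284) = 0.670717 + 0.0722791 + 0.0489111 + 0.0168595 = 0.808767.
P₁ = e^(−E₁/kT) / Z = 0.0722791/0.808767 = 0.08937.

0.08937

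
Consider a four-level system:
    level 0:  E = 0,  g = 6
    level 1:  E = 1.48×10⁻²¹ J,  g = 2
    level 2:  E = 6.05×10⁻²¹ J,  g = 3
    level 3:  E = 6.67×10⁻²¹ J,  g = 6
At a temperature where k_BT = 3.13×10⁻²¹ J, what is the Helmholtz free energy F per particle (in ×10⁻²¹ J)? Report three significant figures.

Eᵢ/kT = 0, 0.47284, 1.9329, 2.1310.
Z = Σ gᵢe^(−Eᵢ/kT) = 6·e^(−0) + 2·e^(−0.47284) + 3·e^(−1.9329) + 6·e^(−2.1310) = 6.0000 + 1.2465 + 0.43418 + 0.71231 = 8.3930.
F = −kT ln Z = −3.13 × ln(8.3930) = −3.13 × 2.1274 = -6.66 ×10⁻²¹ J.

-6.66 ×10⁻²¹ J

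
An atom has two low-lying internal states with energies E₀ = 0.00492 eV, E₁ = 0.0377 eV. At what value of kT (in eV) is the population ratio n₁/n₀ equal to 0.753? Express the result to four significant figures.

n₁/n₀ = exp[−(E₁−E₀)/kT] = 0.753.
⇒ (E₁−E₀)/kT = ln(1/0.753) = ln(1.32802) = 0.283689.
kT = 0.03278 eV / 0.283689 = 0.1155 eV.

0.1155 eV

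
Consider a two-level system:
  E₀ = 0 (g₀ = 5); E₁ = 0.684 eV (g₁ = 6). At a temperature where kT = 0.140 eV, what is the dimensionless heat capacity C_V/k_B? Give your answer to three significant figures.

0.213

Eᵢ/kT = 0, 4.8857.
Z = Σ gᵢe^(−Eᵢ/kT) = 5·e^(−0) + 6·e^(−4.8857) = 5.0000 + 0.045323 = 5.0453.
⟨E⟩ = 0.0061445 eV, ⟨E²⟩ = 0.0042028 eV².
C_V/k_B = (⟨E²⟩ − ⟨E⟩²)/(kT)² = (0.0042028 − 0.000037755)/0.019600 = 0.213.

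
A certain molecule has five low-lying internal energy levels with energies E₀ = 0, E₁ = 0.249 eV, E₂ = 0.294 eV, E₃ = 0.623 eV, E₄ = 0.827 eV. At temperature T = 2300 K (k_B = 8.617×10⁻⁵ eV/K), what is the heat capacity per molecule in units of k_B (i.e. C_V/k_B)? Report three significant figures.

k_BT = 8.617×10⁻⁵ × 2300 K = 0.19819 eV.
Eᵢ/kT = 0, 1.2564, 1.4834, 3.1434, 4.1728.
Z = Σ e^(−Eᵢ/kT) = e^(−0) + e^(−1.2564) + e^(−1.4834) + e^(−3.1434) + e^(−4.1728) = 1.0000 + 0.28468 + 0.22687 + 0.043136 + 0.015409 = 1.5701.
⟨E⟩ = 0.11286 eV, ⟨E²⟩ = 0.041106 eV².
C_V/k_B = (⟨E²⟩ − ⟨E⟩²)/(kT)² = (0.041106 − 0.012737)/0.039279 = 0.722.

0.722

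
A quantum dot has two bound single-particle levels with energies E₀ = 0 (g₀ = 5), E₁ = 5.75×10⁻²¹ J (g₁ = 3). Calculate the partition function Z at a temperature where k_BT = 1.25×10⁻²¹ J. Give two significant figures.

Z = 5.0

Eᵢ/kT = 0, 4.600.
Z = Σ gᵢe^(−Eᵢ/kT) = 5·e^(−0) + 3·e^(−4.600) = 5.000 + 0.03016 = 5.030.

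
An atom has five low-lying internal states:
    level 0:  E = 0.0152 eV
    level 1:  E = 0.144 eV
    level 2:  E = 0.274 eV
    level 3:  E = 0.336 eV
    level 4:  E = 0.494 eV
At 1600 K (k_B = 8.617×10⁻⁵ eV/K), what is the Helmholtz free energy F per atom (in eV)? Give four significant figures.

-0.05588 eV

k_BT = 8.617×10⁻⁵ × 1600 K = 0.137872 eV.
Eᵢ/kT = 0.110247, 1.04445, 1.98735, 2.43704, 3.58303.
Z = Σ e^(−Eᵢ/kT) = e^(−0.110247) + e^(−1.04445) + e^(−1.98735) + e^(−2.43704) + e^(−3.58303) = 0.895613 + 0.351885 + 0.137058 + 0.0874192 + 0.0277914 = 1.49977.
F = −kT ln Z = −0.137872 × ln(1.49977) = −0.137872 × 0.405312 = -0.05588 eV.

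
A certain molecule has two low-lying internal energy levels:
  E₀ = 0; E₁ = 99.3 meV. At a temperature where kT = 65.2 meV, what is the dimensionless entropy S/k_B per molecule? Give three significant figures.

Eᵢ/kT = 0, 1.5230.
Z = Σ e^(−Eᵢ/kT) = e^(−0) + e^(−1.5230) = 1.0000 + 0.21806 = 1.2181.
⟨E⟩ = Σ EᵢPᵢ = 17.776 meV.
S/k_B = ln Z + ⟨E⟩/kT = ln(1.2181) + 17.776/65.2 = 0.19729 + 0.27264 = 0.470.

0.470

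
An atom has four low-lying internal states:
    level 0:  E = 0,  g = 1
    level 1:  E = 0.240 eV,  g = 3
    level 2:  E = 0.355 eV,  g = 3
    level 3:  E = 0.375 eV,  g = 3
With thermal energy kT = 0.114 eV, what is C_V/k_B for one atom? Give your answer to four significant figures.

1.631

Eᵢ/kT = 0, 2.10526, 3.11404, 3.28947.
Z = Σ gᵢe^(−Eᵢ/kT) = 1·e^(−0) + 3·e^(−2.10526) + 3·e^(−3.11404) + 3·e^(−3.28947) = 1.00000 + 0.365442 + 0.133263 + 0.111821 = 1.61053.
⟨E⟩ = 0.109869 eV, ⟨E²⟩ = 0.0332616 eV².
C_V/k_B = (⟨E²⟩ − ⟨E⟩²)/(kT)² = (0.0332616 − 0.0120712)/0.0129960 = 1.631.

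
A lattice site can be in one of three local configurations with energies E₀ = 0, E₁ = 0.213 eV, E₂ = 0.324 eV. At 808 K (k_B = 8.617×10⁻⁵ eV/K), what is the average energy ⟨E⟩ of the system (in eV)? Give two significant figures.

0.012 eV

k_BT = 8.617×10⁻⁵ × 808 K = 0.06963 eV.
Eᵢ/kT = 0, 3.059, 4.653.
Z = Σ e^(−Eᵢ/kT) = e^(−0) + e^(−3.059) + e^(−4.653) = 1.000 + 0.04693 + 0.009533 = 1.056.
⟨E⟩ = Σ Eᵢ e^(−Eᵢ/kT) / Z = (0·1.000 + 0.213·0.04693 + 0.324·0.009533) / 1.056 = 0.012 eV.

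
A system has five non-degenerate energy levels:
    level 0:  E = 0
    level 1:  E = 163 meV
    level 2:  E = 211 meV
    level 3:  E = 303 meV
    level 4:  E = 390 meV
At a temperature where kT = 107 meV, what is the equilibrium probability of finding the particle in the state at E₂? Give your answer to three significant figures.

0.0965

Eᵢ/kT = 0, 1.5234, 1.9720, 2.8318, 3.6449.
Z = Σ e^(−Eᵢ/kT) = e^(−0) + e^(−1.5234) + e^(−1.9720) + e^(−2.8318) + e^(−3.6449) = 1.0000 + 0.21797 + 0.13918 + 0.058907 + 0.026124 = 1.4422.
P₂ = e^(−E₂/kT) / Z = 0.13918/1.4422 = 0.0965.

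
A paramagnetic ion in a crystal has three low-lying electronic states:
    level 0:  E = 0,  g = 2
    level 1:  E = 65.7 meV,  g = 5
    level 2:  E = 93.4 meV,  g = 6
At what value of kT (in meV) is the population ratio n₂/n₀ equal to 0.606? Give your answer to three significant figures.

n₂/n₀ = (g₂/g₀) exp[−(E₂−E₀)/kT] = 0.606.
⇒ (E₂−E₀)/kT = ln((6/2)/0.606) = ln(4.9505) = 1.5995.
kT = 93.4 meV / 1.5995 = 58.4 meV.

58.4 meV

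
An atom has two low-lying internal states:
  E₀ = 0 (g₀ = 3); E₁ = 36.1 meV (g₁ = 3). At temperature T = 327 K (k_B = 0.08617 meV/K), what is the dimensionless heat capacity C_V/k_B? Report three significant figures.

0.279

k_BT = 0.08617 × 327 K = 28.178 meV.
Eᵢ/kT = 0, 1.2811.
Z = Σ gᵢe^(−Eᵢ/kT) = 3·e^(−0) + 3·e^(−1.2811) = 3.0000 + 0.83319 = 3.8332.
⟨E⟩ = 7.8467 meV, ⟨E²⟩ = 283.27 meV².
C_V/k_B = (⟨E²⟩ − ⟨E⟩²)/(kT)² = (283.27 − 61.571)/794.00 = 0.279.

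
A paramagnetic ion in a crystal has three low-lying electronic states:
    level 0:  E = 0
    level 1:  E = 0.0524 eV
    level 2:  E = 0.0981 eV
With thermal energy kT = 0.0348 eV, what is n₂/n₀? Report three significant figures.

0.0597

n₂/n₀ = exp[−(E₂−E₀)/kT] = exp(−(0.0981 eV)/(0.0348 eV)) = exp(-2.8190) = 0.0597.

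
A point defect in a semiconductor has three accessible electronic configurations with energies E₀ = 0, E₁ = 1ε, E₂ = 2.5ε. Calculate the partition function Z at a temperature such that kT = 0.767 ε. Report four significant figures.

Z = 1.310

Eᵢ/kT = 0, 1.30378, 3.25945.
Z = Σ e^(−Eᵢ/kT) = e^(−0) + e^(−1.30378) + e^(−3.25945) = 1.00000 + 0.271504 + 0.0384095 = 1.30991.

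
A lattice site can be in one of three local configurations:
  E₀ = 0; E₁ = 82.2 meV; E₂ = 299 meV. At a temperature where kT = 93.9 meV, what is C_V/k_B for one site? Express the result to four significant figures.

Eᵢ/kT = 0, 0.875399, 3.18424.
Z = Σ e^(−Eᵢ/kT) = e^(−0) + e^(−0.875399) + e^(−3.18424) = 1.00000 + 0.416696 + 0.0414097 = 1.45811.
⟨E⟩ = 31.9824 meV, ⟨E²⟩ = 4469.91 meV².
C_V/k_B = (⟨E²⟩ − ⟨E⟩²)/(kT)² = (4469.91 − 1022.87)/8817.21 = 0.3909.

0.3909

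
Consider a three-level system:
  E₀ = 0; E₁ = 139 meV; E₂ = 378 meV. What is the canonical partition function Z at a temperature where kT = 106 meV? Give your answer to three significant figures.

Eᵢ/kT = 0, 1.3113, 3.5660.
Z = Σ e^(−Eᵢ/kT) = e^(−0) + e^(−1.3113) + e^(−3.5660) = 1.0000 + 0.26947 + 0.028269 = 1.2977.

Z = 1.30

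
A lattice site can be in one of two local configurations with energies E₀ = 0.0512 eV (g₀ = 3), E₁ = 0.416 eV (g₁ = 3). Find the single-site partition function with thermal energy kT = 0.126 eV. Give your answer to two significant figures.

Eᵢ/kT = 0.4063, 3.302.
Z = Σ gᵢe^(−Eᵢ/kT) = 3·e^(−0.4063) + 3·e^(−3.302) = 1.998 + 0.1104 = 2.108.

Z = 2.1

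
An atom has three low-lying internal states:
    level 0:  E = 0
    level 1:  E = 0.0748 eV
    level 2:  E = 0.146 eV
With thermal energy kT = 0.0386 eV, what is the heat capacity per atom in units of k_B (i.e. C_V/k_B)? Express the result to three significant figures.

Eᵢ/kT = 0, 1.9378, 3.7824.
Z = Σ e^(−Eᵢ/kT) = e^(−0) + e^(−1.9378) + e^(−3.7824) = 1.0000 + 0.14402 + 0.022768 = 1.1668.
⟨E⟩ = 0.012082 eV, ⟨E²⟩ = 0.0011065 eV².
C_V/k_B = (⟨E²⟩ − ⟨E⟩²)/(kT)² = (0.0011065 − 0.00014597)/0.0014900 = 0.645.

0.645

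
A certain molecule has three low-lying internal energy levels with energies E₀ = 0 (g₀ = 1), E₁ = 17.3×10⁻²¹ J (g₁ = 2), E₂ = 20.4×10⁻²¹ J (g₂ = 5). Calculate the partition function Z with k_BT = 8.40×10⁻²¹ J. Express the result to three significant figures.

Z = 1.70

Eᵢ/kT = 0, 2.0595, 2.4286.
Z = Σ gᵢe^(−Eᵢ/kT) = 1·e^(−0) + 2·e^(−2.0595) + 5·e^(−2.4286) = 1.0000 + 0.25504 + 0.44080 = 1.6958.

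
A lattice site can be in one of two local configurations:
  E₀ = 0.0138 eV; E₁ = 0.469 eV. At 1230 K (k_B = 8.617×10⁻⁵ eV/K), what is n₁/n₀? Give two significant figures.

k_BT = 8.617×10⁻⁵ × 1230 K = 0.1060 eV.
n₁/n₀ = exp[−(E₁−E₀)/kT] = exp(−(0.4552 eV)/(0.1060 eV)) = exp(-4.294) = 0.014.

0.014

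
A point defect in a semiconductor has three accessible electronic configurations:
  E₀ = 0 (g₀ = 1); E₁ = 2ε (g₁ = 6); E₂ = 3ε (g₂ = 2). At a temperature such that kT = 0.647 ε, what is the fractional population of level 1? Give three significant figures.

Eᵢ/kT = 0, 3.0912, 4.6368.
Z = Σ gᵢe^(−Eᵢ/kT) = 1·e^(−0) + 6·e^(−3.0912) + 2·e^(−4.6368) = 1.0000 + 0.27268 + 0.019377 = 1.2921.
P₁ = g₁ e^(−E₁/kT) / Z = 0.27268/1.2921 = 0.211.

0.211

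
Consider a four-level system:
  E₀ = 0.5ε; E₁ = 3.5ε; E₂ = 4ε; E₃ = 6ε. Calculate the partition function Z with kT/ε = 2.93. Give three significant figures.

Eᵢ/kT = 0.17065, 1.1945, 1.3652, 2.0478.
Z = Σ e^(−Eᵢ/kT) = e^(−0.17065) + e^(−1.1945) + e^(−1.3652) + e^(−2.0478) = 0.84312 + 0.30286 + 0.25533 + 0.12902 = 1.5303.

Z = 1.53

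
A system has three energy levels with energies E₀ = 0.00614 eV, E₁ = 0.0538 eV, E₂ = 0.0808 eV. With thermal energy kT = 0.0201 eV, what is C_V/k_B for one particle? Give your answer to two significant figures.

Eᵢ/kT = 0.3055, 2.677, 4.020.
Z = Σ e^(−Eᵢ/kT) = e^(−0.3055) + e^(−2.677) + e^(−4.020) = 0.7368 + 0.06877 + 0.01795 = 0.8235.
⟨E⟩ = 0.01175 eV, ⟨E²⟩ = 0.0004177 eV².
C_V/k_B = (⟨E²⟩ − ⟨E⟩²)/(kT)² = (0.0004177 − 0.0001381)/0.0004040 = 0.69.

0.69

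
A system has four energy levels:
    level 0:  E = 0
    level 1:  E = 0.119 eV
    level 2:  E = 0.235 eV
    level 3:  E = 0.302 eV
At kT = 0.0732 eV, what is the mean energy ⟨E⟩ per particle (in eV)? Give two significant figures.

Eᵢ/kT = 0, 1.626, 3.210, 4.126.
Z = Σ e^(−Eᵢ/kT) = e^(−0) + e^(−1.626) + e^(−3.210) + e^(−4.126) = 1.000 + 0.1967 + 0.04036 + 0.01615 = 1.253.
⟨E⟩ = Σ Eᵢ e^(−Eᵢ/kT) / Z = (0·1.000 + 0.119·0.1967 + 0.235·0.04036 + 0.302·0.01615) / 1.253 = 0.030 eV.

0.030 eV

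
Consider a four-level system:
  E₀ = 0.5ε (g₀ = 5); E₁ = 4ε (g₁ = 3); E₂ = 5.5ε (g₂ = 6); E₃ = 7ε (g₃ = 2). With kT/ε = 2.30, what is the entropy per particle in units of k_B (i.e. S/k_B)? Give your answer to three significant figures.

2.30

Eᵢ/kT = 0.21739, 1.7391, 2.3913, 3.0435.
Z = Σ gᵢe^(−Eᵢ/kT) = 5·e^(−0.21739) + 3·e^(−1.7391) + 6·e^(−2.3913) + 2·e^(−3.0435) = 4.0231 + 0.52704 + 0.54906 + 0.095336 = 5.1945.
⟨E⟩ = Σ EᵢPᵢ = 1.5029 ε.
S/k_B = ln Z + ⟨E⟩/kT = ln(5.1945) + 1.5029/2.30 = 1.6476 + 0.65343 = 2.30.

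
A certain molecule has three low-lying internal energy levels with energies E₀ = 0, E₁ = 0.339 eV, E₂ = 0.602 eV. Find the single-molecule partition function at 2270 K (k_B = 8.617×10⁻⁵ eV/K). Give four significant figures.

k_BT = 8.617×10⁻⁵ × 2270 K = 0.195606 eV.
Eᵢ/kT = 0, 1.73308, 3.07762.
Z = Σ e^(−Eᵢ/kT) = e^(−0) + e^(−1.73308) + e^(−3.07762) = 1.00000 + 0.176739 + 0.0460688 = 1.22281.

Z = 1.223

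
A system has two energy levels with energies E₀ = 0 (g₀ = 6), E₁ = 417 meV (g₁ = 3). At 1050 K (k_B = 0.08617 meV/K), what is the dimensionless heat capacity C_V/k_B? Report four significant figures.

0.1048

k_BT = 0.08617 × 1050 K = 90.4785 meV.
Eᵢ/kT = 0, 4.60883.
Z = Σ gᵢe^(−Eᵢ/kT) = 6·e^(−0) + 3·e^(−4.60883) = 6.00000 + 0.0298904 = 6.02989.
⟨E⟩ = 2.06709 meV, ⟨E²⟩ = 861.975 meV².
C_V/k_B = (⟨E²⟩ − ⟨E⟩²)/(kT)² = (861.975 − 4.27286)/8186.36 = 0.1048.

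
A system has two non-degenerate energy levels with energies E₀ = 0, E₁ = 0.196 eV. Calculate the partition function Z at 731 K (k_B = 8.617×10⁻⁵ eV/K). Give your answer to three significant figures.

k_BT = 8.617×10⁻⁵ × 731 K = 0.062990 eV.
Eᵢ/kT = 0, 3.1116.
Z = Σ e^(−Eᵢ/kT) = e^(−0) + e^(−3.1116) = 1.0000 + 0.044530 = 1.0445.

Z = 1.04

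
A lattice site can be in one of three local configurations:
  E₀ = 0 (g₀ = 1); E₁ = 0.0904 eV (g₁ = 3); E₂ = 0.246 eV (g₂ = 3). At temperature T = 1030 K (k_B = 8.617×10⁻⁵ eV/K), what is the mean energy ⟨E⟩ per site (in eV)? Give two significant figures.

0.063 eV

k_BT = 8.617×10⁻⁵ × 1030 K = 0.08876 eV.
Eᵢ/kT = 0, 1.018, 2.772.
Z = Σ gᵢe^(−Eᵢ/kT) = 1·e^(−0) + 3·e^(−1.018) + 3·e^(−2.772) = 1.000 + 1.084 + 0.1876 = 2.272.
⟨E⟩ = Σ Eᵢ gᵢe^(−Eᵢ/kT) / Z = (0·1.000 + 0.0904·1.084 + 0.246·0.1876) / 2.272 = 0.063 eV.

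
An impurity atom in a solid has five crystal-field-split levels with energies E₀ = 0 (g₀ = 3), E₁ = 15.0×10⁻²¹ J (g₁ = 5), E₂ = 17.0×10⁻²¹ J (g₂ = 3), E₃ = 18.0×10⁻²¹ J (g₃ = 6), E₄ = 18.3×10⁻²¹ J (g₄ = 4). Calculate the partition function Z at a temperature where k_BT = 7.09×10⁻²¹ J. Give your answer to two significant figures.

Eᵢ/kT = 0, 2.116, 2.398, 2.539, 2.581.
Z = Σ gᵢe^(−Eᵢ/kT) = 3·e^(−0) + 5·e^(−2.116) + 3·e^(−2.398) + 6·e^(−2.539) + 4·e^(−2.581) = 3.000 + 0.6026 + 0.2727 + 0.4737 + 0.3028 = 4.652.

Z = 4.7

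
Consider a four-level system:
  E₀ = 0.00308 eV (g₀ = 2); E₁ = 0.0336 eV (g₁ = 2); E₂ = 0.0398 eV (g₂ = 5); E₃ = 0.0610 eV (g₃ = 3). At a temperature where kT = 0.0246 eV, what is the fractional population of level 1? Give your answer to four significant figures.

0.1451

Eᵢ/kT = 0.125203, 1.36585, 1.61789, 2.47967.
Z = Σ gᵢe^(−Eᵢ/kT) = 2·e^(−0.125203) + 2·e^(−1.36585) + 5·e^(−1.61789) + 3·e^(−2.47967) = 1.76464 + 0.510327 + 0.991584 + 0.251313 = 3.51786.
P₁ = g₁ e^(−E₁/kT) / Z = 0.510327/3.51786 = 0.1451.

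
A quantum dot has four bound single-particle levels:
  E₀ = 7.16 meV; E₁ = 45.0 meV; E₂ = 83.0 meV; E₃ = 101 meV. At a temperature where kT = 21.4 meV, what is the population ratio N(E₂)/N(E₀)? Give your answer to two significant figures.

n₂/n₀ = exp[−(E₂−E₀)/kT] = exp(−(75.84 meV)/(21.4 meV)) = exp(-3.544) = 0.029.

0.029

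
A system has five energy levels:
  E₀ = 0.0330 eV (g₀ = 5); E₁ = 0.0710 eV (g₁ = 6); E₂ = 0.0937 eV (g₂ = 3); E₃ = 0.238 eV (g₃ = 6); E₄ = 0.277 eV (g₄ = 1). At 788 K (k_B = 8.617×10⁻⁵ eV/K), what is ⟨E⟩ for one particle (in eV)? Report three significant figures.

0.0602 eV

k_BT = 8.617×10⁻⁵ × 788 K = 0.067902 eV.
Eᵢ/kT = 0.48599, 1.0456, 1.3799, 3.5051, 4.0794.
Z = Σ gᵢe^(−Eᵢ/kT) = 5·e^(−0.48599) + 6·e^(−1.0456) + 3·e^(−1.3799) + 6·e^(−3.5051) + 1·e^(−4.0794) = 3.0754 + 2.1089 + 0.75481 + 0.18026 + 0.016918 = 6.1363.
⟨E⟩ = Σ Eᵢ gᵢe^(−Eᵢ/kT) / Z = (0.0330·3.0754 + 0.0710·2.1089 + 0.0937·0.75481 + 0.238·0.18026 + 0.277·0.016918) / 6.1363 = 0.0602 eV.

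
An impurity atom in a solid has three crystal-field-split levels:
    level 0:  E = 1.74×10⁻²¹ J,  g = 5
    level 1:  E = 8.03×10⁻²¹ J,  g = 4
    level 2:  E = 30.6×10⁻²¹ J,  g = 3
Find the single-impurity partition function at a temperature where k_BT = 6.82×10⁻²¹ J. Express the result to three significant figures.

Eᵢ/kT = 0.25513, 1.1774, 4.4868.
Z = Σ gᵢe^(−Eᵢ/kT) = 5·e^(−0.25513) + 4·e^(−1.1774) + 3·e^(−4.4868) = 3.8741 + 1.2323 + 0.033770 = 5.1402.

Z = 5.14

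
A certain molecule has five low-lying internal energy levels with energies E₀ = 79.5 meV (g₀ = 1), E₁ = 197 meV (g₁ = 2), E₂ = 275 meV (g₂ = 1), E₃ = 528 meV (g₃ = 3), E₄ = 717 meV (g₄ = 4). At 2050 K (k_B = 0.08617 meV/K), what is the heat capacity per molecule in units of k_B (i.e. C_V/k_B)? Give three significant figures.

k_BT = 0.08617 × 2050 K = 176.65 meV.
Eᵢ/kT = 0.45004, 1.1152, 1.5568, 2.9890, 4.0589.
Z = Σ gᵢe^(−Eᵢ/kT) = 1·e^(−0.45004) + 2·e^(−1.1152) + 1·e^(−1.5568) + 3·e^(−2.9890) + 4·e^(−4.0589) = 0.63760 + 0.65570 + 0.21081 + 0.15101 + 0.069072 = 1.7242.
⟨E⟩ = 212.91 meV, ⟨E²⟩ = 71353 meV².
C_V/k_B = (⟨E²⟩ − ⟨E⟩²)/(kT)² = (71353 − 45331)/31205 = 0.834.

0.834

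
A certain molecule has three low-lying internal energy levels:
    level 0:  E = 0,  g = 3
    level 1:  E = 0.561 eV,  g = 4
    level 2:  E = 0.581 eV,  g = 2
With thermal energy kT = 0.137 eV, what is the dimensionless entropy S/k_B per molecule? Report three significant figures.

1.26

Eᵢ/kT = 0, 4.0949, 4.2409.
Z = Σ gᵢe^(−Eᵢ/kT) = 3·e^(−0) + 4·e^(−4.0949) + 2·e^(−4.2409) = 3.0000 + 0.066630 + 0.028789 = 3.0954.
⟨E⟩ = Σ EᵢPᵢ = 0.017479 eV.
S/k_B = ln Z + ⟨E⟩/kT = ln(3.0954) + 0.017479/0.137 = 1.1299 + 0.12758 = 1.26.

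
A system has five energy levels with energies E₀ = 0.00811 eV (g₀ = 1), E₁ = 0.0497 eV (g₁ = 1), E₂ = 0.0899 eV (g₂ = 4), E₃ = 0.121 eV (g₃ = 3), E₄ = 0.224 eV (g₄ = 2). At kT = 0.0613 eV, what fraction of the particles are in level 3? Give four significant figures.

0.1537

Eᵢ/kT = 0.132300, 0.810767, 1.46656, 1.97390, 3.65416.
Z = Σ gᵢe^(−Eᵢ/kT) = 1·e^(−0.132300) + 1·e^(−0.810767) + 4·e^(−1.46656) + 3·e^(−1.97390) + 2·e^(−3.65416) = 0.876078 + 0.444517 + 0.922871 + 0.416742 + 0.0517665 = 2.71197.
P₃ = g₃ e^(−E₃/kT) / Z = 0.416742/2.71197 = 0.1537.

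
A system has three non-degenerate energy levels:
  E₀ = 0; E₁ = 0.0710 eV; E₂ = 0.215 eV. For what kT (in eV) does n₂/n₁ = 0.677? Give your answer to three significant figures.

0.369 eV

n₂/n₁ = exp[−(E₂−E₁)/kT] = 0.677.
⇒ (E₂−E₁)/kT = ln(1/0.677) = ln(1.4771) = 0.39008.
kT = 0.1440 eV / 0.39008 = 0.369 eV.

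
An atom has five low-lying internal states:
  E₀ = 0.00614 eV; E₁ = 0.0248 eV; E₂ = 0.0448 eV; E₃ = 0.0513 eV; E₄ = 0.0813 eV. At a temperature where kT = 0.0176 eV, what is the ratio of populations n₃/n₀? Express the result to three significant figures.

n₃/n₀ = exp[−(E₃−E₀)/kT] = exp(−(0.04516 eV)/(0.0176 eV)) = exp(-2.5659) = 0.0768.

0.0768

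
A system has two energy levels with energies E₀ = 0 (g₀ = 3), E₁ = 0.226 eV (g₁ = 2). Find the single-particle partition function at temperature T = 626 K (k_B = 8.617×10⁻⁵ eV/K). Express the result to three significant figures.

k_BT = 8.617×10⁻⁵ × 626 K = 0.053942 eV.
Eᵢ/kT = 0, 4.1897.
Z = Σ gᵢe^(−Eᵢ/kT) = 3·e^(−0) + 2·e^(−4.1897) = 3.0000 + 0.030302 = 3.0303.

Z = 3.03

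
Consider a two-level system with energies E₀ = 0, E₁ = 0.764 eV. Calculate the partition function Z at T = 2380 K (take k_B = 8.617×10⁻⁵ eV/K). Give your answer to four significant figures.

Z = 1.024

k_BT = 8.617×10⁻⁵ × 2380 K = 0.205085 eV.
Eᵢ/kT = 0, 3.72528.
Z = Σ e^(−Eᵢ/kT) = e^(−0) + e^(−3.72528) = 1.00000 + 0.0241063 = 1.02411.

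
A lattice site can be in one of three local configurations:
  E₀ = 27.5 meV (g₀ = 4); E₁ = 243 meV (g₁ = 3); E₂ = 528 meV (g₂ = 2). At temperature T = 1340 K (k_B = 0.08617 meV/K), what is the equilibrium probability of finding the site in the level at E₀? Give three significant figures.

0.891

k_BT = 0.08617 × 1340 K = 115.47 meV.
Eᵢ/kT = 0.23816, 2.1044, 4.5726.
Z = Σ gᵢe^(−Eᵢ/kT) = 4·e^(−0.23816) + 3·e^(−2.1044) + 2·e^(−4.5726) = 3.1523 + 0.36576 + 0.020662 = 3.5387.
P₀ = g₀ e^(−E₀/kT) / Z = 3.1523/3.5387 = 0.891.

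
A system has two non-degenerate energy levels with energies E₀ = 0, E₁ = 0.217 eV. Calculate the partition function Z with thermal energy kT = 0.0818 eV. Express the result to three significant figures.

Z = 1.07

Eᵢ/kT = 0, 2.6528.
Z = Σ e^(−Eᵢ/kT) = e^(−0) + e^(−2.6528) = 1.0000 + 0.070454 = 1.0705.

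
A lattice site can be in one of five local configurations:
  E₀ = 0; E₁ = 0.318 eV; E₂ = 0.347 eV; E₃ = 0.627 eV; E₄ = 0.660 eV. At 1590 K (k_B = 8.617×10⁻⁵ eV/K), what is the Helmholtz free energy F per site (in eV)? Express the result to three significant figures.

k_BT = 8.617×10⁻⁵ × 1590 K = 0.13701 eV.
Eᵢ/kT = 0, 2.3210, 2.5327, 4.5763, 4.8172.
Z = Σ e^(−Eᵢ/kT) = e^(−0) + e^(−2.3210) + e^(−2.5327) + e^(−4.5763) + e^(−4.8172) = 1.0000 + 0.098175 + 0.079444 + 0.010293 + 0.0080894 = 1.1960.
F = −kT ln Z = −0.13701 × ln(1.1960) = −0.13701 × 0.17898 = -0.0245 eV.

-0.0245 eV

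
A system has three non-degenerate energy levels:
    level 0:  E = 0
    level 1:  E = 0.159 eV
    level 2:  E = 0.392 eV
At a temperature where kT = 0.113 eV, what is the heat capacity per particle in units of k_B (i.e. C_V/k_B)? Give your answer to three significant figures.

Eᵢ/kT = 0, 1.4071, 3.4690.
Z = Σ e^(−Eᵢ/kT) = e^(−0) + e^(−1.4071) + e^(−3.4690) = 1.0000 + 0.24485 + 0.031148 = 1.2760.
⟨E⟩ = 0.040079 eV, ⟨E²⟩ = 0.0086022 eV².
C_V/k_B = (⟨E²⟩ − ⟨E⟩²)/(kT)² = (0.0086022 − 0.0016063)/0.012769 = 0.548.

0.548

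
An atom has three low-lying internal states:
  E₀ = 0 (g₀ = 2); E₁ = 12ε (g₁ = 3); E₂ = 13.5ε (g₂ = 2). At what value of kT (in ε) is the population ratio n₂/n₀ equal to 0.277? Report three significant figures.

n₂/n₀ = (g₂/g₀) exp[−(E₂−E₀)/kT] = 0.277.
⇒ (E₂−E₀)/kT = ln((2/2)/0.277) = ln(3.6101) = 1.2837.
kT = 13.5ε / 1.2837 = 10.5 ε.

10.5 ε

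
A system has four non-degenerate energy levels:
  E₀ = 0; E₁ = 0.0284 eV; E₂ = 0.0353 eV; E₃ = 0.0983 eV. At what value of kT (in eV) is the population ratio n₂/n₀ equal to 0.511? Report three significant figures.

0.0526 eV

n₂/n₀ = exp[−(E₂−E₀)/kT] = 0.511.
⇒ (E₂−E₀)/kT = ln(1/0.511) = ln(1.9569) = 0.67136.
kT = 0.0353 eV / 0.67136 = 0.0526 eV.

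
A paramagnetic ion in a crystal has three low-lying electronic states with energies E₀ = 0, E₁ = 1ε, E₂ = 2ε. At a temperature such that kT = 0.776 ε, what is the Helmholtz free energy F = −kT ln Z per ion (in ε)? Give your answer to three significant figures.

Eᵢ/kT = 0, 1.2887, 2.5773.
Z = Σ e^(−Eᵢ/kT) = e^(−0) + e^(−1.2887) + e^(−2.5773) = 1.0000 + 0.27563 + 0.075979 = 1.3516.
F = −kT ln Z = −0.776 × ln(1.3516) = −0.776 × 0.30129 = -0.234 ε.

-0.234 ε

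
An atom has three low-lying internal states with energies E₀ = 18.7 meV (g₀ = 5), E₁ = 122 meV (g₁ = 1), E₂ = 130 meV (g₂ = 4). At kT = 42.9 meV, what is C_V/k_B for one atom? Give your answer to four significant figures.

Eᵢ/kT = 0.435897, 2.84382, 3.03030.
Z = Σ gᵢe^(−Eᵢ/kT) = 5·e^(−0.435897) + 1·e^(−2.84382) + 4·e^(−3.03030) = 3.23342 + 0.0582029 + 0.193205 = 3.48483.
⟨E⟩ = 26.5959 meV, ⟨E²⟩ = 1510.02 meV².
C_V/k_B = (⟨E²⟩ − ⟨E⟩²)/(kT)² = (1510.02 − 707.342)/1840.41 = 0.4361.

0.4361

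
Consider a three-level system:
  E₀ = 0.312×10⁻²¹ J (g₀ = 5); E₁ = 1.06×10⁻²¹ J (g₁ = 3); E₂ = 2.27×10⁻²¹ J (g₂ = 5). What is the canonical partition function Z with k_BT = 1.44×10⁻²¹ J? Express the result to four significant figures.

Eᵢ/kT = 0.216667, 0.736111, 1.57639.
Z = Σ gᵢe^(−Eᵢ/kT) = 5·e^(−0.216667) + 3·e^(−0.736111) + 5·e^(−1.57639) = 4.02599 + 1.43692 + 1.03360 = 6.49651.

Z = 6.497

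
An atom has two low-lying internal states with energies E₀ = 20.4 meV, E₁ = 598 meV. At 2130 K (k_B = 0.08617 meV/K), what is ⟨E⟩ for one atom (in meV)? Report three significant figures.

k_BT = 0.08617 × 2130 K = 183.54 meV.
Eᵢ/kT = 0.11115, 3.2581.
Z = Σ e^(−Eᵢ/kT) = e^(−0.11115) + e^(−3.2581) = 0.89480 + 0.038461 = 0.93326.
⟨E⟩ = Σ Eᵢ e^(−Eᵢ/kT) / Z = (20.4·0.89480 + 598·0.038461) / 0.93326 = 44.2 meV.

44.2 meV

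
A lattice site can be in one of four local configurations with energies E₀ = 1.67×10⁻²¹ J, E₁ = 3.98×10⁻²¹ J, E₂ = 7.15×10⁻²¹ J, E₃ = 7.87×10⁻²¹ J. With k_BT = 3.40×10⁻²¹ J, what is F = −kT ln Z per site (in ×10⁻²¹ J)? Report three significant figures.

Eᵢ/kT = 0.49118, 1.1706, 2.1029, 2.3147.
Z = Σ e^(−Eᵢ/kT) = e^(−0.49118) + e^(−1.1706) + e^(−2.1029) + e^(−2.3147) = 0.61190 + 0.31018 + 0.12210 + 0.098796 = 1.1430.
F = −kT ln Z = −3.40 × ln(1.1430) = −3.40 × 0.13366 = -0.454 ×10⁻²¹ J.

-0.454 ×10⁻²¹ J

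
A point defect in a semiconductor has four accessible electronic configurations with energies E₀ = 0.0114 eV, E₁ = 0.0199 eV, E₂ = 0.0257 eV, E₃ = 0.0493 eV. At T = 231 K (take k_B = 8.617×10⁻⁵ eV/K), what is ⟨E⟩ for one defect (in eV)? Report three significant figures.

0.0193 eV

k_BT = 8.617×10⁻⁵ × 231 K = 0.019905 eV.
Eᵢ/kT = 0.57272, 0.99975, 1.2911, 2.4768.
Z = Σ e^(−Eᵢ/kT) = e^(−0.57272) + e^(−0.99975) + e^(−1.2911) + e^(−2.4768) = 0.56399 + 0.36797 + 0.27497 + 0.084012 = 1.2909.
⟨E⟩ = Σ Eᵢ e^(−Eᵢ/kT) / Z = (0.0114·0.56399 + 0.0199·0.36797 + 0.0257·0.27497 + 0.0493·0.084012) / 1.2909 = 0.0193 eV.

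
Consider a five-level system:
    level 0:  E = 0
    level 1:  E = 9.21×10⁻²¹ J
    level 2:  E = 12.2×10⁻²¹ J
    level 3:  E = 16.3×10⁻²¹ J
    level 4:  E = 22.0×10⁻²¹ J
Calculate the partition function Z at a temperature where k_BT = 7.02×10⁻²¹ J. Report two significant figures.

Z = 1.6

Eᵢ/kT = 0, 1.312, 1.738, 2.322, 3.134.
Z = Σ e^(−Eᵢ/kT) = e^(−0) + e^(−1.312) + e^(−1.738) + e^(−2.322) + e^(−3.134) = 1.000 + 0.2693 + 0.1759 + 0.09808 + 0.04354 = 1.587.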